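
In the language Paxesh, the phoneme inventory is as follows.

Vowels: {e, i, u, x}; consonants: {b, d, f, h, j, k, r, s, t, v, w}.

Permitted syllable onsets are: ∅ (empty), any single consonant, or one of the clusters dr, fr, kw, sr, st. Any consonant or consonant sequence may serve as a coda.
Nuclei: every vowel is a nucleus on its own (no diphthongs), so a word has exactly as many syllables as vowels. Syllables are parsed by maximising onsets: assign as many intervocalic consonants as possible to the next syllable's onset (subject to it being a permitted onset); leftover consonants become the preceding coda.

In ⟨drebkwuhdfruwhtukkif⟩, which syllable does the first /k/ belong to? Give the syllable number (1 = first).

2

Vowels present: e, u, u, u, i; each is a nucleus, giving 5 syllables.
σ1/σ2 boundary: cluster /bkw/ — the longest permitted-onset suffix is /kw/; onset = /kw/, preceding coda = /b/.
σ2/σ3 boundary: cluster /hdfr/ — the longest permitted-onset suffix is /fr/; onset = /fr/, preceding coda = /hd/.
σ3/σ4 boundary: /wht/; trying suffixes from longest down, /t/ is the first permitted one, so coda /wh/ | onset /t/.
σ4/σ5 boundary: /kk/ splits as /k/ + /k/ (/k/ is the longest suffix that is a licit onset).
Result: dreb.kwuhd.fruwh.tuk.kif.
The first /k/ is in the onset of syllable 2 (/kwuhd/).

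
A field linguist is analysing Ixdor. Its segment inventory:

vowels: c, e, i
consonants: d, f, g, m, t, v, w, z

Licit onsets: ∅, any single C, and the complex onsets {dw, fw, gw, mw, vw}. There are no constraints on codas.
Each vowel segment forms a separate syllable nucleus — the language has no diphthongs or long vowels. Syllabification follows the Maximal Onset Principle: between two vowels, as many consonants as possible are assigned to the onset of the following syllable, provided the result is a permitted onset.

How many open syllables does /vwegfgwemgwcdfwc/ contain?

Vowels present: e, e, c, c; each is a nucleus, giving 4 syllables.
Between /e/ (V1) and /e/ (V2): /gfgw/; trying suffixes from longest down, /gw/ is the first permitted one, so coda /gf/ | onset /gw/.
Between /e/ (V2) and /c/ (V3): cluster /mgw/ — the longest permitted-onset suffix is /gw/; onset = /gw/, preceding coda = /m/.
Between /c/ (V3) and /c/ (V4): /dfw/ splits as /d/ + /fw/ (/fw/ is the longest suffix that is a licit onset).
Putting it together: vwegf.gwem.gwcd.fwc.
Classifying each syllable: /vwegf/ (closed), /gwem/ (closed), /gwcd/ (closed), /fwc/ (open).
Open syllables: 1.

1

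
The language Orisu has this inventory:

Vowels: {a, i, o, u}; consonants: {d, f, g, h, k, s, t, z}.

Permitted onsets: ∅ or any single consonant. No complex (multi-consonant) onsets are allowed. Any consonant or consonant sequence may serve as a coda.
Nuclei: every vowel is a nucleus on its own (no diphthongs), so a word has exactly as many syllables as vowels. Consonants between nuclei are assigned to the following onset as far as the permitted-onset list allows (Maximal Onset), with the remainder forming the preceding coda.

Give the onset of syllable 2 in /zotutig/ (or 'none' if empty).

The vowels are o, u, i — 3 nuclei, so 3 syllables.
Between /o/ (V1) and /u/ (V2): /t/ is a single consonant, so it becomes the next onset.
Between /u/ (V2) and /i/ (V3): /t/ → onset of the next syllable (single consonants are always licit onsets).
Putting it together: zo.tu.tig.
Syllable 2 is /tu/: onset /t/, nucleus /u/, coda ∅.

t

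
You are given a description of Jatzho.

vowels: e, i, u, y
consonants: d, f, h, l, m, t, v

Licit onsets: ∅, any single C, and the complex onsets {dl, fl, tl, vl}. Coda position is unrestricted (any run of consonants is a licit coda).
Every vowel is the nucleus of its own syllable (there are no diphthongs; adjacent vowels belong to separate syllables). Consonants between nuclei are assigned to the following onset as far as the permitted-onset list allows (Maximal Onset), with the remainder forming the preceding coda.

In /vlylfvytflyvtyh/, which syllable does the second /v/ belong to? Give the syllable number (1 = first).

2

The vowels are y, y, y, y — 4 nuclei, so 4 syllables.
Between /y/ (V1) and /y/ (V2): /lfv/ — longest licit onset from the right is /v/, leaving /lf/ as coda.
Between /y/ (V2) and /y/ (V3): cluster /tfl/ — the longest permitted-onset suffix is /fl/; onset = /fl/, preceding coda = /t/.
Between /y/ (V3) and /y/ (V4): cluster /vt/ — the longest permitted-onset suffix is /t/; onset = /t/, preceding coda = /v/.
Putting it together: vlylf.vyt.flyv.tyh.
The second /v/ is in the onset of syllable 2 (/vyt/).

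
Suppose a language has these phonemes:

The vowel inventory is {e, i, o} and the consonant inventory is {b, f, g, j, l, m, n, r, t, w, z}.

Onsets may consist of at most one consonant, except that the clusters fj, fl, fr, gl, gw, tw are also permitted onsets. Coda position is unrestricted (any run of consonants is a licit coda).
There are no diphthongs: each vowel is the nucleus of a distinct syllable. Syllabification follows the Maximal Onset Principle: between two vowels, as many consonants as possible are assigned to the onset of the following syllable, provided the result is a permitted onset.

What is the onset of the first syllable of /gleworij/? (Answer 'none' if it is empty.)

gl

Nuclei (vowels): e, o, i → 3 syllables.
Between /e/ (V1) and /o/ (V2): /w/ is a single consonant, so it becomes the next onset.
Between /o/ (V2) and /i/ (V3): /r/ → onset of the next syllable (single consonants are always licit onsets).
Result: gle.wo.rij.
Syllable 1 is /gle/: onset /gl/, nucleus /e/, coda ∅.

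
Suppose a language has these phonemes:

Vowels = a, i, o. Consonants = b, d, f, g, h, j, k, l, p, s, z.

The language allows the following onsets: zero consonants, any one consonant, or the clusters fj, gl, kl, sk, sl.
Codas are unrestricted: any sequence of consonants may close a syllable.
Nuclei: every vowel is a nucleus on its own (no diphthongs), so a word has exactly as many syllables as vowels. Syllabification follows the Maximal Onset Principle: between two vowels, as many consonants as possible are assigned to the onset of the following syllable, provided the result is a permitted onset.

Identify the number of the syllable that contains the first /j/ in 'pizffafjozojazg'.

3

The vowels are i, a, o, o, a — 5 nuclei, so 5 syllables.
σ1/σ2 boundary: cluster /zff/ — the longest permitted-onset suffix is /f/; onset = /f/, preceding coda = /zf/.
σ2/σ3 boundary: /fj/ is a licit onset in full, so it all attaches to the next syllable.
σ3/σ4 boundary: /z/ → onset of the next syllable (single consonants are always licit onsets).
σ4/σ5 boundary: just /j/ — single C goes to the following onset.
So the parse is pizf.fa.fjo.zo.jazg.
The first /j/ is in the onset of syllable 3 (/fjo/).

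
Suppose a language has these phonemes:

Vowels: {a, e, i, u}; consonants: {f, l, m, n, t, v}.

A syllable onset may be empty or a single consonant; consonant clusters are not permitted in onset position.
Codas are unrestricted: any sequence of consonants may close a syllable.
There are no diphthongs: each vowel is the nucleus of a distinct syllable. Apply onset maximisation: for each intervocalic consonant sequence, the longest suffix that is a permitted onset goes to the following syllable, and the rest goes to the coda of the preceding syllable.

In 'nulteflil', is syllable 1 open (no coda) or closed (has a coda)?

The vowels are u, e, i — 3 nuclei, so 3 syllables.
V1 /u/ – V2 /e/: cluster /lt/ — the longest permitted-onset suffix is /t/; onset = /t/, preceding coda = /l/.
V2 /e/ – V3 /i/: cluster /fl/ — the longest permitted-onset suffix is /l/; onset = /l/, preceding coda = /f/.
Result: nul.tef.lil.
Syllable 1 is /nul/ with coda /l/, so it is closed.

closed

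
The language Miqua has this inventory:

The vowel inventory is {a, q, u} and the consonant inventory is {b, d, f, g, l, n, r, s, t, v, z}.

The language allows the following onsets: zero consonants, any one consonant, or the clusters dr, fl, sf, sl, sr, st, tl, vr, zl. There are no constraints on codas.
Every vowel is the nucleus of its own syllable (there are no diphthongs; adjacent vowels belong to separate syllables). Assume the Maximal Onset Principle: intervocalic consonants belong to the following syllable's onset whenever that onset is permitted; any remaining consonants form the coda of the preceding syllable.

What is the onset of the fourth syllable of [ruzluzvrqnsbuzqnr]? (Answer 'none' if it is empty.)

b

Nuclei (vowels): u, u, q, u, q → 5 syllables.
/u…u/ gap (V1→V2): /zl/ — entire cluster is a permitted onset → onset /zl/, coda ∅.
/u…q/ gap (V2→V3): /zvr/ splits as /z/ + /vr/ (/vr/ is the longest suffix that is a licit onset).
/q…u/ gap (V3→V4): cluster /nsb/ — the longest permitted-onset suffix is /b/; onset = /b/, preceding coda = /ns/.
/u…q/ gap (V4→V5): /z/ → onset of the next syllable (single consonants are always licit onsets).
Syllabification: ru.zluz.vrqns.bu.zqnr.
Syllable 4 is /bu/: onset /b/, nucleus /u/, coda ∅.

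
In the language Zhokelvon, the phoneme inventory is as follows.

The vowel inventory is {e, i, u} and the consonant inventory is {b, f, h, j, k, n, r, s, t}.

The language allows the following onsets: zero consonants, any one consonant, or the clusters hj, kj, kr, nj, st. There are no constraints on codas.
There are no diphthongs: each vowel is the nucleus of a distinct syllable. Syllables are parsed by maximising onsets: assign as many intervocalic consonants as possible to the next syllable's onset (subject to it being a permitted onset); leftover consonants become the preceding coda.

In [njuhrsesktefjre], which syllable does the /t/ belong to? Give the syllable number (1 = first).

3

Vowels present: u, e, e, e; each is a nucleus, giving 4 syllables.
Between /u/ (V1) and /e/ (V2): /hrs/; trying suffixes from longest down, /s/ is the first permitted one, so coda /hr/ | onset /s/.
Between /e/ (V2) and /e/ (V3): /skt/ splits as /sk/ + /t/ (/t/ is the longest suffix that is a licit onset).
Between /e/ (V3) and /e/ (V4): /fjr/; trying suffixes from longest down, /r/ is the first permitted one, so coda /fj/ | onset /r/.
Result: njuhr.sesk.tefj.re.
The /t/ is in the onset of syllable 3 (/tefj/).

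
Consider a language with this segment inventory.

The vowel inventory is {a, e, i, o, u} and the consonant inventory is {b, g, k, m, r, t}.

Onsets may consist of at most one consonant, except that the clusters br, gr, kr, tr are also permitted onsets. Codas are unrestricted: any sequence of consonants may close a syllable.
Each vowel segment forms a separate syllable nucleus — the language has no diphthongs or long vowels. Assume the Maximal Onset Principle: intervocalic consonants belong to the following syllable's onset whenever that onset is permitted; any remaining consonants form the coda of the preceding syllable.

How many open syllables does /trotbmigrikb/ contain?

The vowels are o, i, i — 3 nuclei, so 3 syllables.
/o…i/ gap (V1→V2): /tbm/ — longest licit onset from the right is /m/, leaving /tb/ as coda.
/i…i/ gap (V2→V3): /gr/ — entire cluster is a permitted onset → onset /gr/, coda ∅.
Result: trotb.mi.grikb.
Classifying each syllable: /trotb/ (closed), /mi/ (open), /grikb/ (closed).
Open syllables: 1.

1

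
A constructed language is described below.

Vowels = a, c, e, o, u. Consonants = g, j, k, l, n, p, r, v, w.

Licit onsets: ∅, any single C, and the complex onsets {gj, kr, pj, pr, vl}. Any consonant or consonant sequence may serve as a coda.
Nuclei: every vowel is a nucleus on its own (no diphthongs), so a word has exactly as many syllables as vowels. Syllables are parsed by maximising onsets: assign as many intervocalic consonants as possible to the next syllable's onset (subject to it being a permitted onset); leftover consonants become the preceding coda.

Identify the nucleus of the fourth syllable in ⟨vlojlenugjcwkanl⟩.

c

Nuclei (vowels): o, e, u, c, a → 5 syllables.
The fourth nucleus (vowel 4 from the left) is /c/.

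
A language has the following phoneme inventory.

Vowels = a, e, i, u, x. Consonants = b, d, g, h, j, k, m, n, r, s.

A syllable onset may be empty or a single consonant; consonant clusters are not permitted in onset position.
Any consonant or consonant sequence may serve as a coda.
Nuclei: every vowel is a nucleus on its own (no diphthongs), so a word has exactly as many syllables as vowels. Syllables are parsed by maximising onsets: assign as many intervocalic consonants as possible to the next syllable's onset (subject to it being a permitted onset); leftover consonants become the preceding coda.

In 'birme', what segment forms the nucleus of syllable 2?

e

Nuclei (vowels): i, e → 2 syllables.
The second nucleus (vowel 2 from the left) is /e/.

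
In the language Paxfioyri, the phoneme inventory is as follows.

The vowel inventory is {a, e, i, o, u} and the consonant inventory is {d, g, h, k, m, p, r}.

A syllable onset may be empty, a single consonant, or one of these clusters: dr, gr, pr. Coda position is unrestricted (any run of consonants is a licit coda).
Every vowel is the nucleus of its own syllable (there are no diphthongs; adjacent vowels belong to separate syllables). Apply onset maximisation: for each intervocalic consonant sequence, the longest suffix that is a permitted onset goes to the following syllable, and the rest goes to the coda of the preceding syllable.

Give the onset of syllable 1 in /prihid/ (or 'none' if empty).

pr

The vowels are i, i — 2 nuclei, so 2 syllables.
Between /i/ (V1) and /i/ (V2): just /h/ — single C goes to the following onset.
Result: pri.hid.
Syllable 1 is /pri/: onset /pr/, nucleus /i/, coda ∅.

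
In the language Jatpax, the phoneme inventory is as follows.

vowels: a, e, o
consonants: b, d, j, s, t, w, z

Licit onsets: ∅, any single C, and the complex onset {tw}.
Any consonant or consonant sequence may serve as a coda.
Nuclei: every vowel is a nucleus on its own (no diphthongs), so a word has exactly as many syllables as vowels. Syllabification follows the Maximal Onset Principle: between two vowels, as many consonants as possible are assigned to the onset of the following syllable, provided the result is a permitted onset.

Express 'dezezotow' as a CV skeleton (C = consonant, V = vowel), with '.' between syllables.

CV.CV.CV.CVC

Vowels present: e, e, o, o; each is a nucleus, giving 4 syllables.
V1 /e/ – V2 /e/: just /z/ — single C goes to the following onset.
V2 /e/ – V3 /o/: just /z/ — single C goes to the following onset.
V3 /o/ – V4 /o/: /t/ is a single consonant, so it becomes the next onset.
Result: de.ze.zo.tow.
Mapping each syllable to C/V: /de/ → CV, /ze/ → CV, /zo/ → CV, /tow/ → CVC.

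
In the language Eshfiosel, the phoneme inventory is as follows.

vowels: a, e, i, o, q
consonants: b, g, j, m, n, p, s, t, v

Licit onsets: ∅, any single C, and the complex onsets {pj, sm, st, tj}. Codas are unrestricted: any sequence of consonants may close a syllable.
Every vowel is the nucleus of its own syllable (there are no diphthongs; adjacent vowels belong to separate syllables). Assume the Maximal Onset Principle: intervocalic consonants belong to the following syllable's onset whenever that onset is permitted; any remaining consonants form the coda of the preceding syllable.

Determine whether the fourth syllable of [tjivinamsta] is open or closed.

open

Nuclei (vowels): i, i, a, a → 4 syllables.
σ1/σ2 boundary: /v/ → onset of the next syllable (single consonants are always licit onsets).
σ2/σ3 boundary: just /n/ — single C goes to the following onset.
σ3/σ4 boundary: /mst/; trying suffixes from longest down, /st/ is the first permitted one, so coda /m/ | onset /st/.
Syllabification: tji.vi.nam.sta.
Syllable 4 is /sta/; it ends in its nucleus with no coda, so it is open.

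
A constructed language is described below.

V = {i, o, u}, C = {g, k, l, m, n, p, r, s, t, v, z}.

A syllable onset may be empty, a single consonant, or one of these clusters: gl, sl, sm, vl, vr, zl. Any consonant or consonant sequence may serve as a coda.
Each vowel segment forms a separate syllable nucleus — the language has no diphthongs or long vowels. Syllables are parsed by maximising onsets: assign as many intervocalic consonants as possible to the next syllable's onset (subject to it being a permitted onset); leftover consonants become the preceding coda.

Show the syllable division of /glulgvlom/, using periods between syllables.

Vowels present: u, o; each is a nucleus, giving 2 syllables.
/u…o/ gap (V1→V2): cluster /lgvl/ — the longest permitted-onset suffix is /vl/; onset = /vl/, preceding coda = /lg/.

glulg.vlom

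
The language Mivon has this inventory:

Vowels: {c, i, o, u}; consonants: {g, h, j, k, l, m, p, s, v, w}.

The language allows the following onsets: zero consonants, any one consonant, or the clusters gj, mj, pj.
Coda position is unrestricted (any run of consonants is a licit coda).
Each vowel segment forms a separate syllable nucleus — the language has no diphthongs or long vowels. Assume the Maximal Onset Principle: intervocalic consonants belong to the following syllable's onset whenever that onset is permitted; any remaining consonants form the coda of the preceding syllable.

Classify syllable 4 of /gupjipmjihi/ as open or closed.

Nuclei (vowels): u, i, i, i → 4 syllables.
Between /u/ (V1) and /i/ (V2): /pj/ — entire cluster is a permitted onset → onset /pj/, coda ∅.
Between /i/ (V2) and /i/ (V3): /pmj/ splits as /p/ + /mj/ (/mj/ is the longest suffix that is a licit onset).
Between /i/ (V3) and /i/ (V4): /h/ is a single consonant, so it becomes the next onset.
Syllabification: gu.pjip.mji.hi.
Syllable 4 is /hi/; it ends in its nucleus with no coda, so it is open.

open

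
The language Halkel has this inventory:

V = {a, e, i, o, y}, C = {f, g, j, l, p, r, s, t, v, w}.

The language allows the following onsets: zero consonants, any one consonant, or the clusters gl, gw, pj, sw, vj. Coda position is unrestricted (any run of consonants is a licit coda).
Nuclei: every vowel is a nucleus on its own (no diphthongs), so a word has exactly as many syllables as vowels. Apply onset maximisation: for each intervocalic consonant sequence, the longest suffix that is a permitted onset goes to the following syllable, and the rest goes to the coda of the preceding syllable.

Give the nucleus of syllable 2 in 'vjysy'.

y

Nuclei (vowels): y, y → 2 syllables.
The second nucleus (vowel 2 from the left) is /y/.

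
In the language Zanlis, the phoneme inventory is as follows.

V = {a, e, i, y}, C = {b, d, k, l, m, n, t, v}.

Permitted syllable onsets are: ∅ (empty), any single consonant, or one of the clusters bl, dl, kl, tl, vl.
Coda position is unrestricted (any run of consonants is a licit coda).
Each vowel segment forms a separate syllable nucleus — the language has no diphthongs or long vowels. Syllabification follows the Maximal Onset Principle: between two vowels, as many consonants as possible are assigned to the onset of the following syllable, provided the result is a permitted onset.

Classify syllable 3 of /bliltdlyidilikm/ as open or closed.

Vowels present: i, y, i, i, i; each is a nucleus, giving 5 syllables.
/i…y/ gap (V1→V2): /ltdl/ splits as /lt/ + /dl/ (/dl/ is the longest suffix that is a licit onset).
/y…i/ gap (V2→V3): hiatus — the boundary sits between the two vowels.
/i…i/ gap (V3→V4): just /d/ — single C goes to the following onset.
/i…i/ gap (V4→V5): /l/ → onset of the next syllable (single consonants are always licit onsets).
Syllabification: blilt.dly.i.di.likm.
Syllable 3 is /i/; it ends in its nucleus with no coda, so it is open.

open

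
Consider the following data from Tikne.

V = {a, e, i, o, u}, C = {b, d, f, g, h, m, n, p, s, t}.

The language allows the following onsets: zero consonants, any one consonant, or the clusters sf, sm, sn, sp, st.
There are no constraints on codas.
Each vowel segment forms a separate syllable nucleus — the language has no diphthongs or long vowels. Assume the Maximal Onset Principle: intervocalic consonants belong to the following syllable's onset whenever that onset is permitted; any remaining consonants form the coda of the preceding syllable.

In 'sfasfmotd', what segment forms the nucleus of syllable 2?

Vowels present: a, o; each is a nucleus, giving 2 syllables.
The second nucleus (vowel 2 from the left) is /o/.

o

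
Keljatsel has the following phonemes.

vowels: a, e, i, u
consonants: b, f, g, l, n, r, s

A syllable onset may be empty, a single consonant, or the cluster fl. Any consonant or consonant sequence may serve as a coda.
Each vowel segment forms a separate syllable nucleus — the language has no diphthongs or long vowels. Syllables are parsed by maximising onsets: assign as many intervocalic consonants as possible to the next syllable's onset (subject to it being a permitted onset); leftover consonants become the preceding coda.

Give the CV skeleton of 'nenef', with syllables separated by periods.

CV.CVC

Vowels present: e, e; each is a nucleus, giving 2 syllables.
σ1/σ2 boundary: just /n/ — single C goes to the following onset.
So the parse is ne.nef.
Mapping each syllable to C/V: /ne/ → CV, /nef/ → CVC.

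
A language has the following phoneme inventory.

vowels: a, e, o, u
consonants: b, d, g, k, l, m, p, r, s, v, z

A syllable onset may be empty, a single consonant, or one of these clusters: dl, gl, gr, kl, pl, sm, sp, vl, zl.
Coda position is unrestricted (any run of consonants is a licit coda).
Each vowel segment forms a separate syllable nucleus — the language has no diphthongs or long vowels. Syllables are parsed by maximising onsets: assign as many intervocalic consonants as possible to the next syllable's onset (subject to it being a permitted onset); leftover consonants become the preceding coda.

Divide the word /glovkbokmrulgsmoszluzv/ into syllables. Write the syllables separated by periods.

Nuclei (vowels): o, o, u, o, u → 5 syllables.
/o…o/ gap (V1→V2): /vkb/ — longest licit onset from the right is /b/, leaving /vk/ as coda.
/o…u/ gap (V2→V3): /kmr/; trying suffixes from longest down, /r/ is the first permitted one, so coda /km/ | onset /r/.
/u…o/ gap (V3→V4): /lgsm/; trying suffixes from longest down, /sm/ is the first permitted one, so coda /lg/ | onset /sm/.
/o…u/ gap (V4→V5): cluster /szl/ — the longest permitted-onset suffix is /zl/; onset = /zl/, preceding coda = /s/.

glovk.bokm.rulg.smos.zluzv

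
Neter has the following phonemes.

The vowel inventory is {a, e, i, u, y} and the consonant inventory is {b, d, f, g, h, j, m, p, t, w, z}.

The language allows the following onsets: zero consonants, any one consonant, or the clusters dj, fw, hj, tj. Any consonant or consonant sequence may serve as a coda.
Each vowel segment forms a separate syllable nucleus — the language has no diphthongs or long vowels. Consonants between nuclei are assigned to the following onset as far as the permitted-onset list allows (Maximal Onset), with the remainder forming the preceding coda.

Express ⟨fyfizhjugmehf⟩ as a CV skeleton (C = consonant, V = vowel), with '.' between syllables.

The vowels are y, i, u, e — 4 nuclei, so 4 syllables.
σ1/σ2 boundary: /f/ is a single consonant, so it becomes the next onset.
σ2/σ3 boundary: /zhj/; trying suffixes from longest down, /hj/ is the first permitted one, so coda /z/ | onset /hj/.
σ3/σ4 boundary: /gm/ splits as /g/ + /m/ (/m/ is the longest suffix that is a licit onset).
Putting it together: fy.fiz.hjug.mehf.
Mapping each syllable to C/V: /fy/ → CV, /fiz/ → CVC, /hjug/ → CCVC, /mehf/ → CVCC.

CV.CVC.CCVC.CVCC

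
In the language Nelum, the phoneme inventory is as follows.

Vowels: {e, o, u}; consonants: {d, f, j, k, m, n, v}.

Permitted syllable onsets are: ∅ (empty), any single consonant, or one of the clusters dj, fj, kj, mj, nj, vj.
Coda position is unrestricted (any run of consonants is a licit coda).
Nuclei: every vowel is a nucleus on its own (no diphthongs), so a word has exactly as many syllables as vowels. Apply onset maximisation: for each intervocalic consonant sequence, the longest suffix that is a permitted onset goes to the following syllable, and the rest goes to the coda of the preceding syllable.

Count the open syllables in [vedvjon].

Vowels present: e, o; each is a nucleus, giving 2 syllables.
/e…o/ gap (V1→V2): cluster /dvj/ — the longest permitted-onset suffix is /vj/; onset = /vj/, preceding coda = /d/.
Result: ved.vjon.
Classifying each syllable: /ved/ (closed), /vjon/ (closed).
Open syllables: 0.

0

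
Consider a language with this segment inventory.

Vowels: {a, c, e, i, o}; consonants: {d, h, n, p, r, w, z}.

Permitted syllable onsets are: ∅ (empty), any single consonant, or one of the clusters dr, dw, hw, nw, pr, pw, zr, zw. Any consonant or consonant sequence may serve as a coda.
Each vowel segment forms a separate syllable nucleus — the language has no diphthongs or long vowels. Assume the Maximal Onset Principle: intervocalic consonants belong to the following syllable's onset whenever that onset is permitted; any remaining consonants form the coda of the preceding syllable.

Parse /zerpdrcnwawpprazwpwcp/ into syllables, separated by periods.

zerp.drc.nwawp.prazw.pwcp

Vowels present: e, c, a, a, c; each is a nucleus, giving 5 syllables.
σ1/σ2 boundary: /rpdr/ — longest licit onset from the right is /dr/, leaving /rp/ as coda.
σ2/σ3 boundary: cluster /nw/ — /nw/ is itself a permitted onset, so the whole cluster goes right; preceding coda = ∅.
σ3/σ4 boundary: /wppr/ splits as /wp/ + /pr/ (/pr/ is the longest suffix that is a licit onset).
σ4/σ5 boundary: cluster /zwpw/ — the longest permitted-onset suffix is /pw/; onset = /pw/, preceding coda = /zw/.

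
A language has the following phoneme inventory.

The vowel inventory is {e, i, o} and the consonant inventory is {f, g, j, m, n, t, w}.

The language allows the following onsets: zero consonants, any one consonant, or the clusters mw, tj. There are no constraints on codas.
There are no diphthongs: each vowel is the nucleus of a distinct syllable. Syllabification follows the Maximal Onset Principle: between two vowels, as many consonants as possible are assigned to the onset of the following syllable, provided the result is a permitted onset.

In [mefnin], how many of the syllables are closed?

The vowels are e, i — 2 nuclei, so 2 syllables.
Between /e/ (V1) and /i/ (V2): /fn/ — longest licit onset from the right is /n/, leaving /f/ as coda.
Result: mef.nin.
Classifying each syllable: /mef/ (closed), /nin/ (closed).
Closed syllables: 2.

2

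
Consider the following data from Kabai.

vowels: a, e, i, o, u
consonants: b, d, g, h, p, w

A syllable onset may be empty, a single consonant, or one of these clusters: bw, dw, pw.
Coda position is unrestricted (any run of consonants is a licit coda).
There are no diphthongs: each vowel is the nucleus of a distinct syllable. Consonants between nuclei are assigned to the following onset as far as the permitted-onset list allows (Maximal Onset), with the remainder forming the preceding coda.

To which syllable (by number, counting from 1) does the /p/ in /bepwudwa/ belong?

The vowels are e, u, a — 3 nuclei, so 3 syllables.
/e…u/ gap (V1→V2): /pw/ is a licit onset in full, so it all attaches to the next syllable.
/u…a/ gap (V2→V3): /dw/ is a licit onset in full, so it all attaches to the next syllable.
Result: be.pwu.dwa.
The /p/ is in the onset of syllable 2 (/pwu/).

2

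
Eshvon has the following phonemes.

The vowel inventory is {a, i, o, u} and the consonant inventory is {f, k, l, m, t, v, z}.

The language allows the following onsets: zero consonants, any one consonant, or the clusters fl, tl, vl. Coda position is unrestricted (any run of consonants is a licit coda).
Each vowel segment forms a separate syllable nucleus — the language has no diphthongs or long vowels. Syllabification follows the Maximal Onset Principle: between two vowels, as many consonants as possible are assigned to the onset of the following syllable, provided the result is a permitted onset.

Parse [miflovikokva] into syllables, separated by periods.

mi.flo.vi.kok.va

Vowels present: i, o, i, o, a; each is a nucleus, giving 5 syllables.
Between /i/ (V1) and /o/ (V2): cluster /fl/ — /fl/ is itself a permitted onset, so the whole cluster goes right; preceding coda = ∅.
Between /o/ (V2) and /i/ (V3): /v/ is a single consonant, so it becomes the next onset.
Between /i/ (V3) and /o/ (V4): /k/ → onset of the next syllable (single consonants are always licit onsets).
Between /o/ (V4) and /a/ (V5): /kv/ splits as /k/ + /v/ (/v/ is the longest suffix that is a licit onset).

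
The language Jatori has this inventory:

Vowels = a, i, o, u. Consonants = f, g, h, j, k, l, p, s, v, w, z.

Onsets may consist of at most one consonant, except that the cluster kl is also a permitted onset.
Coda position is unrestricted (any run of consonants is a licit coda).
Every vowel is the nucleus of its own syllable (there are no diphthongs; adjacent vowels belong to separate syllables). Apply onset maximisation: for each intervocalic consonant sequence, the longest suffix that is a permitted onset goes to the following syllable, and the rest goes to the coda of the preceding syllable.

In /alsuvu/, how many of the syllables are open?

2

The vowels are a, u, u — 3 nuclei, so 3 syllables.
/a…u/ gap (V1→V2): /ls/ — longest licit onset from the right is /s/, leaving /l/ as coda.
/u…u/ gap (V2→V3): just /v/ — single C goes to the following onset.
Putting it together: al.su.vu.
Classifying each syllable: /al/ (closed), /su/ (open), /vu/ (open).
Open syllables: 2.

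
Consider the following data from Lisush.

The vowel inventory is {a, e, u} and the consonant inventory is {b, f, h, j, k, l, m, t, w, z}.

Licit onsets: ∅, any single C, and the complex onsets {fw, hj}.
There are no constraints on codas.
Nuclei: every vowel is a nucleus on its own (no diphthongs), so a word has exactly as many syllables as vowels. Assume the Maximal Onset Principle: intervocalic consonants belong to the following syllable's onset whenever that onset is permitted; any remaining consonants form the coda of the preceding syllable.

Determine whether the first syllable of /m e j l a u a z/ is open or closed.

Nuclei (vowels): e, a, u, a → 4 syllables.
/e…a/ gap (V1→V2): /jl/ splits as /j/ + /l/ (/l/ is the longest suffix that is a licit onset).
/a…u/ gap (V2→V3): hiatus — the boundary sits between the two vowels.
/u…a/ gap (V3→V4): hiatus — the boundary sits between the two vowels.
Result: mej.la.u.az.
Syllable 1 is /mej/ with coda /j/, so it is closed.

closed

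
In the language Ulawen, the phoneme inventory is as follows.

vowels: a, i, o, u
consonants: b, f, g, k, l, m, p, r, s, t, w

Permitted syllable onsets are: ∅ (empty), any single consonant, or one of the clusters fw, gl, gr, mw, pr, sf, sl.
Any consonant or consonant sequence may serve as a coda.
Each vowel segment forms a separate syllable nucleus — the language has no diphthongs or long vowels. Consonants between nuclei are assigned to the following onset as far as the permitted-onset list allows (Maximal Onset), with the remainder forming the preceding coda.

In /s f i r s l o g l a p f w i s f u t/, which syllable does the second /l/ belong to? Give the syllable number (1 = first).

The vowels are i, o, a, i, u — 5 nuclei, so 5 syllables.
Between /i/ (V1) and /o/ (V2): /rsl/ splits as /r/ + /sl/ (/sl/ is the longest suffix that is a licit onset).
Between /o/ (V2) and /a/ (V3): /gl/ — entire cluster is a permitted onset → onset /gl/, coda ∅.
Between /a/ (V3) and /i/ (V4): /pfw/ — longest licit onset from the right is /fw/, leaving /p/ as coda.
Between /i/ (V4) and /u/ (V5): /sf/ — entire cluster is a permitted onset → onset /sf/, coda ∅.
Putting it together: sfir.slo.glap.fwi.sfut.
The second /l/ is in the onset of syllable 3 (/glap/).

3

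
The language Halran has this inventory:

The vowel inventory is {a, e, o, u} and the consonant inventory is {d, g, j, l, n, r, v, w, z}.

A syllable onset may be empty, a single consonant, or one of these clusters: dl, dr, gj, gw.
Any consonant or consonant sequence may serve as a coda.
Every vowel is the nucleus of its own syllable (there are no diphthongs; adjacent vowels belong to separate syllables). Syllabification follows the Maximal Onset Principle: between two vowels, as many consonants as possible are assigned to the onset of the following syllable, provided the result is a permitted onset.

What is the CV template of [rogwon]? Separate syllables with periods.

The vowels are o, o — 2 nuclei, so 2 syllables.
/o…o/ gap (V1→V2): /gw/ is a licit onset in full, so it all attaches to the next syllable.
Syllabification: ro.gwon.
Mapping each syllable to C/V: /ro/ → CV, /gwon/ → CCVC.

CV.CCVC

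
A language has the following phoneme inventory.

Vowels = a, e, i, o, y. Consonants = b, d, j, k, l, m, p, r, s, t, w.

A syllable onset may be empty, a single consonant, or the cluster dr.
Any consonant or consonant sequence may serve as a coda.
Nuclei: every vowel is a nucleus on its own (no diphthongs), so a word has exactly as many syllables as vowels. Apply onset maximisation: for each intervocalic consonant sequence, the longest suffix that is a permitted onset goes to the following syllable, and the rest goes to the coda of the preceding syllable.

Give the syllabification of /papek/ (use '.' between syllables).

pa.pek

Vowels present: a, e; each is a nucleus, giving 2 syllables.
/a…e/ gap (V1→V2): just /p/ — single C goes to the following onset.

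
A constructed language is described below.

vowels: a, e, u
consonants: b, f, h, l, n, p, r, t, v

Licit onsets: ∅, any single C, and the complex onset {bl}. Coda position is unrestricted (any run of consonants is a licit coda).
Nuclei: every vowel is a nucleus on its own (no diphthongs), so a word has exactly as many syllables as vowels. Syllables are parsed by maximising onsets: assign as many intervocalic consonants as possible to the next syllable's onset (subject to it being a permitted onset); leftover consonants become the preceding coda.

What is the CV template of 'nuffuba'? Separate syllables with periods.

Nuclei (vowels): u, u, a → 3 syllables.
σ1/σ2 boundary: /ff/ splits as /f/ + /f/ (/f/ is the longest suffix that is a licit onset).
σ2/σ3 boundary: /b/ is a single consonant, so it becomes the next onset.
Syllabification: nuf.fu.ba.
Mapping each syllable to C/V: /nuf/ → CVC, /fu/ → CV, /ba/ → CV.

CVC.CV.CV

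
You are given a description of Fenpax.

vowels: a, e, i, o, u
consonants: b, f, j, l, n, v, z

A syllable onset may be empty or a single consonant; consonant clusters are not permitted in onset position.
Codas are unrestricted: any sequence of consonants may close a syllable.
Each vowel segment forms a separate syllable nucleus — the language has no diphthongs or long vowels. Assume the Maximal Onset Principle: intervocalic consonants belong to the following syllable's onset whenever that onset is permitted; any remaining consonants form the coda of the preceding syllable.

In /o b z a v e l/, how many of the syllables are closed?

2

The vowels are o, a, e — 3 nuclei, so 3 syllables.
Between /o/ (V1) and /a/ (V2): /bz/ splits as /b/ + /z/ (/z/ is the longest suffix that is a licit onset).
Between /a/ (V2) and /e/ (V3): /v/ → onset of the next syllable (single consonants are always licit onsets).
Syllabification: ob.za.vel.
Classifying each syllable: /ob/ (closed), /za/ (open), /vel/ (closed).
Closed syllables: 2.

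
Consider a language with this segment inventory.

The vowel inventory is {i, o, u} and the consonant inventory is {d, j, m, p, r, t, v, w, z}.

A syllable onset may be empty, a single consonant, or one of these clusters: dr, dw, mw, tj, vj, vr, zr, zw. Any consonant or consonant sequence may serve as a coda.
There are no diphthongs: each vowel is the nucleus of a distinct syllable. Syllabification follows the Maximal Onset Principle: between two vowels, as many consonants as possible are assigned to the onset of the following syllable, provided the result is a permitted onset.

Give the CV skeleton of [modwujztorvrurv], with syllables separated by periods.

CV.CCVCC.CVC.CCVCC

Vowels present: o, u, o, u; each is a nucleus, giving 4 syllables.
V1 /o/ – V2 /u/: cluster /dw/ — /dw/ is itself a permitted onset, so the whole cluster goes right; preceding coda = ∅.
V2 /u/ – V3 /o/: /jzt/; trying suffixes from longest down, /t/ is the first permitted one, so coda /jz/ | onset /t/.
V3 /o/ – V4 /u/: /rvr/ splits as /r/ + /vr/ (/vr/ is the longest suffix that is a licit onset).
Putting it together: mo.dwujz.tor.vrurv.
Mapping each syllable to C/V: /mo/ → CV, /dwujz/ → CCVCC, /tor/ → CVC, /vrurv/ → CCVCC.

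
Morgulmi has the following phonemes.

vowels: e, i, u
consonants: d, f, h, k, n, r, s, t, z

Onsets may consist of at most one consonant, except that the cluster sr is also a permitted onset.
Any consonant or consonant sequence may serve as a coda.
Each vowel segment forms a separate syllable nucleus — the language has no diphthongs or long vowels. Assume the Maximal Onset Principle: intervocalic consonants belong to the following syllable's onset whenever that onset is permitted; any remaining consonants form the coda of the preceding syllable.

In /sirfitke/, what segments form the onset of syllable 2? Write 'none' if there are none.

f

Nuclei (vowels): i, i, e → 3 syllables.
Between /i/ (V1) and /i/ (V2): cluster /rf/ — the longest permitted-onset suffix is /f/; onset = /f/, preceding coda = /r/.
Between /i/ (V2) and /e/ (V3): /tk/; trying suffixes from longest down, /k/ is the first permitted one, so coda /t/ | onset /k/.
Syllabification: sir.fit.ke.
Syllable 2 is /fit/: onset /f/, nucleus /i/, coda /t/.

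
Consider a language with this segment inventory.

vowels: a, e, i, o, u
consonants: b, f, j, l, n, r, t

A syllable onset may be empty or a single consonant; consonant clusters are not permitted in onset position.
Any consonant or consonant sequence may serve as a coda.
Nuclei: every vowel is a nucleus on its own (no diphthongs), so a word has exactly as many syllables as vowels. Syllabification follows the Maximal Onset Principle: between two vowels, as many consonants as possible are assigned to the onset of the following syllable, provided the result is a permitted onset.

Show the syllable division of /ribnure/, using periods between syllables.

Vowels present: i, u, e; each is a nucleus, giving 3 syllables.
Between /i/ (V1) and /u/ (V2): cluster /bn/ — the longest permitted-onset suffix is /n/; onset = /n/, preceding coda = /b/.
Between /u/ (V2) and /e/ (V3): just /r/ — single C goes to the following onset.

rib.nu.re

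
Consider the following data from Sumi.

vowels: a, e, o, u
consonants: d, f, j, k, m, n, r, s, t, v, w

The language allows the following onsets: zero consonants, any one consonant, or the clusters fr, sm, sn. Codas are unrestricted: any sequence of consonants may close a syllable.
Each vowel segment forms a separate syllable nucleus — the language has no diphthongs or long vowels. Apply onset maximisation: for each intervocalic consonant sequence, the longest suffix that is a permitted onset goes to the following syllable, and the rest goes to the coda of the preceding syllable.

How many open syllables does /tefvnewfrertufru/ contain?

2

Vowels present: e, e, e, u, u; each is a nucleus, giving 5 syllables.
Between /e/ (V1) and /e/ (V2): /fvn/ — longest licit onset from the right is /n/, leaving /fv/ as coda.
Between /e/ (V2) and /e/ (V3): /wfr/ splits as /w/ + /fr/ (/fr/ is the longest suffix that is a licit onset).
Between /e/ (V3) and /u/ (V4): /rt/ splits as /r/ + /t/ (/t/ is the longest suffix that is a licit onset).
Between /u/ (V4) and /u/ (V5): /fr/ — entire cluster is a permitted onset → onset /fr/, coda ∅.
Putting it together: tefv.new.frer.tu.fru.
Classifying each syllable: /tefv/ (closed), /new/ (closed), /frer/ (closed), /tu/ (open), /fru/ (open).
Open syllables: 2.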